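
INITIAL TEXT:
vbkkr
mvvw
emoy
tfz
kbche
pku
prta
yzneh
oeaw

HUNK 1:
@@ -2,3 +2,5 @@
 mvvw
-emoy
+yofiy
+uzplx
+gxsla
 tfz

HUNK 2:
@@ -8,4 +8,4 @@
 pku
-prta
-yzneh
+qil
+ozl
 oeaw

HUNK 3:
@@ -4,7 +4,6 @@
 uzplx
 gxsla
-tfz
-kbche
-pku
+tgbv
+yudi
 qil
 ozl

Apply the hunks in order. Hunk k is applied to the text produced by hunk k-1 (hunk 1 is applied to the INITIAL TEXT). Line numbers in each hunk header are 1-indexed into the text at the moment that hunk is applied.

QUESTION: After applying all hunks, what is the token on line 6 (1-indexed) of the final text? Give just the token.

Hunk 1: at line 2 remove [emoy] add [yofiy,uzplx,gxsla] -> 11 lines: vbkkr mvvw yofiy uzplx gxsla tfz kbche pku prta yzneh oeaw
Hunk 2: at line 8 remove [prta,yzneh] add [qil,ozl] -> 11 lines: vbkkr mvvw yofiy uzplx gxsla tfz kbche pku qil ozl oeaw
Hunk 3: at line 4 remove [tfz,kbche,pku] add [tgbv,yudi] -> 10 lines: vbkkr mvvw yofiy uzplx gxsla tgbv yudi qil ozl oeaw
Final line 6: tgbv

Answer: tgbv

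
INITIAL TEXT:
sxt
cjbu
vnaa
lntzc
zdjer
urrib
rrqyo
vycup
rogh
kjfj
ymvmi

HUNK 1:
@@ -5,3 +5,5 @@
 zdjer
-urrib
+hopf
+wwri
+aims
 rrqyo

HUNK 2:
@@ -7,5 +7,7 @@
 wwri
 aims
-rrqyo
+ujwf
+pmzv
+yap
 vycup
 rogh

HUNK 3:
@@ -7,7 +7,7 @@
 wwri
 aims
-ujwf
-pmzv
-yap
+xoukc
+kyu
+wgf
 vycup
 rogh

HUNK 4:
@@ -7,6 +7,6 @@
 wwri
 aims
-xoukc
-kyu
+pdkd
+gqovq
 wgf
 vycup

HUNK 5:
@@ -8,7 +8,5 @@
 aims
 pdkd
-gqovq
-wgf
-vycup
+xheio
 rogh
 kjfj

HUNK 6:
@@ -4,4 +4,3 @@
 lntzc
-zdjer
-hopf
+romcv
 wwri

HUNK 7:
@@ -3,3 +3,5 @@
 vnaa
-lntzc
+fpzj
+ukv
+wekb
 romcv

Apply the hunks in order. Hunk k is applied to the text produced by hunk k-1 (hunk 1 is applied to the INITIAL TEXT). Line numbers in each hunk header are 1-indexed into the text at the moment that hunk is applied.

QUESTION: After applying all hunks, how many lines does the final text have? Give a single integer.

Answer: 14

Derivation:
Hunk 1: at line 5 remove [urrib] add [hopf,wwri,aims] -> 13 lines: sxt cjbu vnaa lntzc zdjer hopf wwri aims rrqyo vycup rogh kjfj ymvmi
Hunk 2: at line 7 remove [rrqyo] add [ujwf,pmzv,yap] -> 15 lines: sxt cjbu vnaa lntzc zdjer hopf wwri aims ujwf pmzv yap vycup rogh kjfj ymvmi
Hunk 3: at line 7 remove [ujwf,pmzv,yap] add [xoukc,kyu,wgf] -> 15 lines: sxt cjbu vnaa lntzc zdjer hopf wwri aims xoukc kyu wgf vycup rogh kjfj ymvmi
Hunk 4: at line 7 remove [xoukc,kyu] add [pdkd,gqovq] -> 15 lines: sxt cjbu vnaa lntzc zdjer hopf wwri aims pdkd gqovq wgf vycup rogh kjfj ymvmi
Hunk 5: at line 8 remove [gqovq,wgf,vycup] add [xheio] -> 13 lines: sxt cjbu vnaa lntzc zdjer hopf wwri aims pdkd xheio rogh kjfj ymvmi
Hunk 6: at line 4 remove [zdjer,hopf] add [romcv] -> 12 lines: sxt cjbu vnaa lntzc romcv wwri aims pdkd xheio rogh kjfj ymvmi
Hunk 7: at line 3 remove [lntzc] add [fpzj,ukv,wekb] -> 14 lines: sxt cjbu vnaa fpzj ukv wekb romcv wwri aims pdkd xheio rogh kjfj ymvmi
Final line count: 14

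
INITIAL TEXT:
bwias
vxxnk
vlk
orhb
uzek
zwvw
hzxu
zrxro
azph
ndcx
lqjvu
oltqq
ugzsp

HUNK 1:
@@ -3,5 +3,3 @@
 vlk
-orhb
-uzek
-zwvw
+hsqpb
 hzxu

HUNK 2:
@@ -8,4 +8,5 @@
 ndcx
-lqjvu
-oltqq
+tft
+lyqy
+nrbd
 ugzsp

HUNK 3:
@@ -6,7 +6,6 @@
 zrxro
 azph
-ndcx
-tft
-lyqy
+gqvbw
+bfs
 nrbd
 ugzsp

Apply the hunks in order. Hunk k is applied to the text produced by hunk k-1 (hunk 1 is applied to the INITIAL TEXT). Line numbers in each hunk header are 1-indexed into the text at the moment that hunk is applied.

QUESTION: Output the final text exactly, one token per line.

Answer: bwias
vxxnk
vlk
hsqpb
hzxu
zrxro
azph
gqvbw
bfs
nrbd
ugzsp

Derivation:
Hunk 1: at line 3 remove [orhb,uzek,zwvw] add [hsqpb] -> 11 lines: bwias vxxnk vlk hsqpb hzxu zrxro azph ndcx lqjvu oltqq ugzsp
Hunk 2: at line 8 remove [lqjvu,oltqq] add [tft,lyqy,nrbd] -> 12 lines: bwias vxxnk vlk hsqpb hzxu zrxro azph ndcx tft lyqy nrbd ugzsp
Hunk 3: at line 6 remove [ndcx,tft,lyqy] add [gqvbw,bfs] -> 11 lines: bwias vxxnk vlk hsqpb hzxu zrxro azph gqvbw bfs nrbd ugzsp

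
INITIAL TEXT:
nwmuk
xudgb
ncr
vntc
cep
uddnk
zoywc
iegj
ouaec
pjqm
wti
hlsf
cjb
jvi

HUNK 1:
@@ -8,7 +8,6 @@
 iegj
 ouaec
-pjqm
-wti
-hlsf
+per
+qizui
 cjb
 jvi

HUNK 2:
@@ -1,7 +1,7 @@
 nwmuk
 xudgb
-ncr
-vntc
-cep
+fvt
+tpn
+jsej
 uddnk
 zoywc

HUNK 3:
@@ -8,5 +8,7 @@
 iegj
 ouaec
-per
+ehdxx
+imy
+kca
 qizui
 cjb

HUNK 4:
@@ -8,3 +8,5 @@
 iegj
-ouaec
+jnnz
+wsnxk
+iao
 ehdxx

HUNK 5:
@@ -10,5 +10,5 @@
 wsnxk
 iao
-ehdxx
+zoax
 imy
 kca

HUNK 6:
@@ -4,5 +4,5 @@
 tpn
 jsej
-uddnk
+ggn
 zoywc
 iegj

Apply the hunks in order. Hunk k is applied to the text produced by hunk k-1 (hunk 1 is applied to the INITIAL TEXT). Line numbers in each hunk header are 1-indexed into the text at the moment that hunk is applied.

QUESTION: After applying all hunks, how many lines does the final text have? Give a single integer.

Answer: 17

Derivation:
Hunk 1: at line 8 remove [pjqm,wti,hlsf] add [per,qizui] -> 13 lines: nwmuk xudgb ncr vntc cep uddnk zoywc iegj ouaec per qizui cjb jvi
Hunk 2: at line 1 remove [ncr,vntc,cep] add [fvt,tpn,jsej] -> 13 lines: nwmuk xudgb fvt tpn jsej uddnk zoywc iegj ouaec per qizui cjb jvi
Hunk 3: at line 8 remove [per] add [ehdxx,imy,kca] -> 15 lines: nwmuk xudgb fvt tpn jsej uddnk zoywc iegj ouaec ehdxx imy kca qizui cjb jvi
Hunk 4: at line 8 remove [ouaec] add [jnnz,wsnxk,iao] -> 17 lines: nwmuk xudgb fvt tpn jsej uddnk zoywc iegj jnnz wsnxk iao ehdxx imy kca qizui cjb jvi
Hunk 5: at line 10 remove [ehdxx] add [zoax] -> 17 lines: nwmuk xudgb fvt tpn jsej uddnk zoywc iegj jnnz wsnxk iao zoax imy kca qizui cjb jvi
Hunk 6: at line 4 remove [uddnk] add [ggn] -> 17 lines: nwmuk xudgb fvt tpn jsej ggn zoywc iegj jnnz wsnxk iao zoax imy kca qizui cjb jvi
Final line count: 17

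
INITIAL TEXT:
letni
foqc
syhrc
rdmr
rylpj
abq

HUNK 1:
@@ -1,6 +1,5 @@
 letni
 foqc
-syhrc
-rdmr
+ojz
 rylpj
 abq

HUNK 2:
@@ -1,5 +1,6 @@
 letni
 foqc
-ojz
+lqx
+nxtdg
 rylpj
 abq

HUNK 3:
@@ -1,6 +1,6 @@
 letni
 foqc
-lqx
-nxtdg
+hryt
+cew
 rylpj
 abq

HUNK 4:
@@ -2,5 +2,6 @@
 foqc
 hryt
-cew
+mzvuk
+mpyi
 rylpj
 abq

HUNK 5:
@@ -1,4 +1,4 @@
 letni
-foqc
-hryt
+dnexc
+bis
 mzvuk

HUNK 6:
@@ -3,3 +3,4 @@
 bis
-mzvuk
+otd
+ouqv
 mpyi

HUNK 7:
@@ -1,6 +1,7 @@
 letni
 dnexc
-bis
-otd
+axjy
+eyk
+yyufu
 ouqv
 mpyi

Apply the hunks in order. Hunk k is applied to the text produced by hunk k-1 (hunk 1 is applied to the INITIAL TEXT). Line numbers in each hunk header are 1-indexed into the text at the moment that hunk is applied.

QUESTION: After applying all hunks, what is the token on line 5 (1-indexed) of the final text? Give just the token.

Answer: yyufu

Derivation:
Hunk 1: at line 1 remove [syhrc,rdmr] add [ojz] -> 5 lines: letni foqc ojz rylpj abq
Hunk 2: at line 1 remove [ojz] add [lqx,nxtdg] -> 6 lines: letni foqc lqx nxtdg rylpj abq
Hunk 3: at line 1 remove [lqx,nxtdg] add [hryt,cew] -> 6 lines: letni foqc hryt cew rylpj abq
Hunk 4: at line 2 remove [cew] add [mzvuk,mpyi] -> 7 lines: letni foqc hryt mzvuk mpyi rylpj abq
Hunk 5: at line 1 remove [foqc,hryt] add [dnexc,bis] -> 7 lines: letni dnexc bis mzvuk mpyi rylpj abq
Hunk 6: at line 3 remove [mzvuk] add [otd,ouqv] -> 8 lines: letni dnexc bis otd ouqv mpyi rylpj abq
Hunk 7: at line 1 remove [bis,otd] add [axjy,eyk,yyufu] -> 9 lines: letni dnexc axjy eyk yyufu ouqv mpyi rylpj abq
Final line 5: yyufu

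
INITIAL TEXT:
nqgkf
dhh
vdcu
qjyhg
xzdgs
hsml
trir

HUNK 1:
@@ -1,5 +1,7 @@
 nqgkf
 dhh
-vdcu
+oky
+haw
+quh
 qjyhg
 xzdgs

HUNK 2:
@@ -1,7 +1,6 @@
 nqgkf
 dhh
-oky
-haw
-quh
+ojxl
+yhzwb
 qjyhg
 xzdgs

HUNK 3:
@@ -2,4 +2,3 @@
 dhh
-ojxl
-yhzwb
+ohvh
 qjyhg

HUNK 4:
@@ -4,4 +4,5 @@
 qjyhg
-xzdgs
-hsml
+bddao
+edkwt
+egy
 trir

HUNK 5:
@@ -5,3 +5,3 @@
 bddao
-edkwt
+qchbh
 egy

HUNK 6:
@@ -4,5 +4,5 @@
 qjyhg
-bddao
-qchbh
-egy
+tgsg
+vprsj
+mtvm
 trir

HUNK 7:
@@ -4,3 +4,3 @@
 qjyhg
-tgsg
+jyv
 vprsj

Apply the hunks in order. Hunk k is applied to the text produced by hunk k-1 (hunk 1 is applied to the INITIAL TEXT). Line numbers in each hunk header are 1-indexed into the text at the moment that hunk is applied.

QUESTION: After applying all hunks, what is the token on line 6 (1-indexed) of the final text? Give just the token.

Answer: vprsj

Derivation:
Hunk 1: at line 1 remove [vdcu] add [oky,haw,quh] -> 9 lines: nqgkf dhh oky haw quh qjyhg xzdgs hsml trir
Hunk 2: at line 1 remove [oky,haw,quh] add [ojxl,yhzwb] -> 8 lines: nqgkf dhh ojxl yhzwb qjyhg xzdgs hsml trir
Hunk 3: at line 2 remove [ojxl,yhzwb] add [ohvh] -> 7 lines: nqgkf dhh ohvh qjyhg xzdgs hsml trir
Hunk 4: at line 4 remove [xzdgs,hsml] add [bddao,edkwt,egy] -> 8 lines: nqgkf dhh ohvh qjyhg bddao edkwt egy trir
Hunk 5: at line 5 remove [edkwt] add [qchbh] -> 8 lines: nqgkf dhh ohvh qjyhg bddao qchbh egy trir
Hunk 6: at line 4 remove [bddao,qchbh,egy] add [tgsg,vprsj,mtvm] -> 8 lines: nqgkf dhh ohvh qjyhg tgsg vprsj mtvm trir
Hunk 7: at line 4 remove [tgsg] add [jyv] -> 8 lines: nqgkf dhh ohvh qjyhg jyv vprsj mtvm trir
Final line 6: vprsj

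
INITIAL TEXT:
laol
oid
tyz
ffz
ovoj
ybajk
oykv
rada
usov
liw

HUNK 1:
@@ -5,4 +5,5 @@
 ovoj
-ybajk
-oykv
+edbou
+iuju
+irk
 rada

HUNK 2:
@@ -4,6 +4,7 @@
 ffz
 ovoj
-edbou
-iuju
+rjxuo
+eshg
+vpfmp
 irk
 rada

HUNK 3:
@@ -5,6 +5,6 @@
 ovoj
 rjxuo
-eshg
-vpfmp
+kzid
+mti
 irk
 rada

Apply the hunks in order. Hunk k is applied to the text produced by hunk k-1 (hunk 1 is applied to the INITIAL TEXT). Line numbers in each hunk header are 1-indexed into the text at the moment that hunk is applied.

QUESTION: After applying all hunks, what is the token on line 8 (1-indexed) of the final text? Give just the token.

Hunk 1: at line 5 remove [ybajk,oykv] add [edbou,iuju,irk] -> 11 lines: laol oid tyz ffz ovoj edbou iuju irk rada usov liw
Hunk 2: at line 4 remove [edbou,iuju] add [rjxuo,eshg,vpfmp] -> 12 lines: laol oid tyz ffz ovoj rjxuo eshg vpfmp irk rada usov liw
Hunk 3: at line 5 remove [eshg,vpfmp] add [kzid,mti] -> 12 lines: laol oid tyz ffz ovoj rjxuo kzid mti irk rada usov liw
Final line 8: mti

Answer: mti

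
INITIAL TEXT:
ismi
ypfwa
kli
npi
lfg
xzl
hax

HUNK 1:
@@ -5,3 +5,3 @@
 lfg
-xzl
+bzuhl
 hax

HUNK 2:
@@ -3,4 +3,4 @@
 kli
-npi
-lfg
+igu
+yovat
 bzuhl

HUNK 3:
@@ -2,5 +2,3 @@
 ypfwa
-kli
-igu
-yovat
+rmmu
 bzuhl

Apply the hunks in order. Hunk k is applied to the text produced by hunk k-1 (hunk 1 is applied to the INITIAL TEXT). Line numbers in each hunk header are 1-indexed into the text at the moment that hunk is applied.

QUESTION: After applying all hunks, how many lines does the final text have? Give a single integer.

Hunk 1: at line 5 remove [xzl] add [bzuhl] -> 7 lines: ismi ypfwa kli npi lfg bzuhl hax
Hunk 2: at line 3 remove [npi,lfg] add [igu,yovat] -> 7 lines: ismi ypfwa kli igu yovat bzuhl hax
Hunk 3: at line 2 remove [kli,igu,yovat] add [rmmu] -> 5 lines: ismi ypfwa rmmu bzuhl hax
Final line count: 5

Answer: 5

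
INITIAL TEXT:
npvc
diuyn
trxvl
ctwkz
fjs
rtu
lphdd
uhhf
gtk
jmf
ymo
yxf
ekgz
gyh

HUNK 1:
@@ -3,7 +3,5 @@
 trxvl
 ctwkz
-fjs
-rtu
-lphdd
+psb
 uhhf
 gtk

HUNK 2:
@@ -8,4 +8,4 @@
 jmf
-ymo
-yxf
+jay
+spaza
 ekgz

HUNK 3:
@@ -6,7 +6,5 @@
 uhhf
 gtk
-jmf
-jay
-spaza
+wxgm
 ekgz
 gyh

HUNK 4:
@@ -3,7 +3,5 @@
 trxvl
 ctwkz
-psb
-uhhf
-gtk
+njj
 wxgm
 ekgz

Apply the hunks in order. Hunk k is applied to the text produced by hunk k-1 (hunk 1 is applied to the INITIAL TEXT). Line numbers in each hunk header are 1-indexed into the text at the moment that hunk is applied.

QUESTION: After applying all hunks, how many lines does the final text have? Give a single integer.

Answer: 8

Derivation:
Hunk 1: at line 3 remove [fjs,rtu,lphdd] add [psb] -> 12 lines: npvc diuyn trxvl ctwkz psb uhhf gtk jmf ymo yxf ekgz gyh
Hunk 2: at line 8 remove [ymo,yxf] add [jay,spaza] -> 12 lines: npvc diuyn trxvl ctwkz psb uhhf gtk jmf jay spaza ekgz gyh
Hunk 3: at line 6 remove [jmf,jay,spaza] add [wxgm] -> 10 lines: npvc diuyn trxvl ctwkz psb uhhf gtk wxgm ekgz gyh
Hunk 4: at line 3 remove [psb,uhhf,gtk] add [njj] -> 8 lines: npvc diuyn trxvl ctwkz njj wxgm ekgz gyh
Final line count: 8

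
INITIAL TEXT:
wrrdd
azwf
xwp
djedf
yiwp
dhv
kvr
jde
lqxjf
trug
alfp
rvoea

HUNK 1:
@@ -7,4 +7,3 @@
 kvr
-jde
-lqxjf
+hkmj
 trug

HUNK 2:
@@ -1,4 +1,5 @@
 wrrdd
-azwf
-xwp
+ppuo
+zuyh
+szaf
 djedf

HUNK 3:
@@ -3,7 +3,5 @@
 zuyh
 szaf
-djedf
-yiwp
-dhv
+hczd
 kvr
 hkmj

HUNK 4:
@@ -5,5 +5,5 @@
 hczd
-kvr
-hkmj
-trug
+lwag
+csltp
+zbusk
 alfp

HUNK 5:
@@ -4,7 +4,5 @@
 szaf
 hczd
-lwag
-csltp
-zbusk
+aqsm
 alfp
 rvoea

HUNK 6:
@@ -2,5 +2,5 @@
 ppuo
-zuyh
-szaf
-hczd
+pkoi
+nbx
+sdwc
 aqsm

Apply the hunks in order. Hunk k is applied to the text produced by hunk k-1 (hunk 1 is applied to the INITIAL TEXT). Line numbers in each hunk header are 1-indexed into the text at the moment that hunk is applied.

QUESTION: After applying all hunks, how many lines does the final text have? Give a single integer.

Hunk 1: at line 7 remove [jde,lqxjf] add [hkmj] -> 11 lines: wrrdd azwf xwp djedf yiwp dhv kvr hkmj trug alfp rvoea
Hunk 2: at line 1 remove [azwf,xwp] add [ppuo,zuyh,szaf] -> 12 lines: wrrdd ppuo zuyh szaf djedf yiwp dhv kvr hkmj trug alfp rvoea
Hunk 3: at line 3 remove [djedf,yiwp,dhv] add [hczd] -> 10 lines: wrrdd ppuo zuyh szaf hczd kvr hkmj trug alfp rvoea
Hunk 4: at line 5 remove [kvr,hkmj,trug] add [lwag,csltp,zbusk] -> 10 lines: wrrdd ppuo zuyh szaf hczd lwag csltp zbusk alfp rvoea
Hunk 5: at line 4 remove [lwag,csltp,zbusk] add [aqsm] -> 8 lines: wrrdd ppuo zuyh szaf hczd aqsm alfp rvoea
Hunk 6: at line 2 remove [zuyh,szaf,hczd] add [pkoi,nbx,sdwc] -> 8 lines: wrrdd ppuo pkoi nbx sdwc aqsm alfp rvoea
Final line count: 8

Answer: 8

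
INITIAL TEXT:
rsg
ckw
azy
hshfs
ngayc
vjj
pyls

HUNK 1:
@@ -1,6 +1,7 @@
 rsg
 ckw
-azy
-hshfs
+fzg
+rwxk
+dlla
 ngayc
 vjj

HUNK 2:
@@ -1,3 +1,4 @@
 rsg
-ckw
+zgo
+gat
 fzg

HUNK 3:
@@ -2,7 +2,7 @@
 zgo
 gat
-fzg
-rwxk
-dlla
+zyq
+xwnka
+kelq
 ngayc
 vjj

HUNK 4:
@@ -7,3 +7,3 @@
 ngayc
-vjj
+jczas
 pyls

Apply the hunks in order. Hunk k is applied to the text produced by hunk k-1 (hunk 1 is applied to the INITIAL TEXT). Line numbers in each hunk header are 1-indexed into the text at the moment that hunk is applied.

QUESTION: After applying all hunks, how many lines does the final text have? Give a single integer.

Answer: 9

Derivation:
Hunk 1: at line 1 remove [azy,hshfs] add [fzg,rwxk,dlla] -> 8 lines: rsg ckw fzg rwxk dlla ngayc vjj pyls
Hunk 2: at line 1 remove [ckw] add [zgo,gat] -> 9 lines: rsg zgo gat fzg rwxk dlla ngayc vjj pyls
Hunk 3: at line 2 remove [fzg,rwxk,dlla] add [zyq,xwnka,kelq] -> 9 lines: rsg zgo gat zyq xwnka kelq ngayc vjj pyls
Hunk 4: at line 7 remove [vjj] add [jczas] -> 9 lines: rsg zgo gat zyq xwnka kelq ngayc jczas pyls
Final line count: 9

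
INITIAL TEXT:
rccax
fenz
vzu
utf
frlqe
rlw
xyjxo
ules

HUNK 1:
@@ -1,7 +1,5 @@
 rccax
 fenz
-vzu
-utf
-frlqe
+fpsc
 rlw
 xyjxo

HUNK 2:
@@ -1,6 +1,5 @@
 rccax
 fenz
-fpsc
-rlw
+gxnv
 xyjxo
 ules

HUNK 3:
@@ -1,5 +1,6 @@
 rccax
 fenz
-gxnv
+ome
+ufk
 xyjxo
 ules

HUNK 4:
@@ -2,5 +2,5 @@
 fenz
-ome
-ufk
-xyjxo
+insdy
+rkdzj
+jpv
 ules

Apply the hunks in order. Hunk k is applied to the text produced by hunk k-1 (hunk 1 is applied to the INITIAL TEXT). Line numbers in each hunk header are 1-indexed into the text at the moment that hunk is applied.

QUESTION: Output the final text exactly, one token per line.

Answer: rccax
fenz
insdy
rkdzj
jpv
ules

Derivation:
Hunk 1: at line 1 remove [vzu,utf,frlqe] add [fpsc] -> 6 lines: rccax fenz fpsc rlw xyjxo ules
Hunk 2: at line 1 remove [fpsc,rlw] add [gxnv] -> 5 lines: rccax fenz gxnv xyjxo ules
Hunk 3: at line 1 remove [gxnv] add [ome,ufk] -> 6 lines: rccax fenz ome ufk xyjxo ules
Hunk 4: at line 2 remove [ome,ufk,xyjxo] add [insdy,rkdzj,jpv] -> 6 lines: rccax fenz insdy rkdzj jpv ules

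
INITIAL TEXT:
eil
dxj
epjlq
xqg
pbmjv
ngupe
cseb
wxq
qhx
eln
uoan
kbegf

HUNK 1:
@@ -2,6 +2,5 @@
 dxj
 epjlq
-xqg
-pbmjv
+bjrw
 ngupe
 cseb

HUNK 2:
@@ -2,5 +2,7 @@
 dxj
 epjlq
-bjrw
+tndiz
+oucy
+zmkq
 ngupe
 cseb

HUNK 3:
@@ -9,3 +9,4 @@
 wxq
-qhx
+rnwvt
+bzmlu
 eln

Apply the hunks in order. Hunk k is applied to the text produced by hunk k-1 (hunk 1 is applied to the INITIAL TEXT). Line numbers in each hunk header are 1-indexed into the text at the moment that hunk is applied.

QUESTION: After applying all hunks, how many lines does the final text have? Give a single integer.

Answer: 14

Derivation:
Hunk 1: at line 2 remove [xqg,pbmjv] add [bjrw] -> 11 lines: eil dxj epjlq bjrw ngupe cseb wxq qhx eln uoan kbegf
Hunk 2: at line 2 remove [bjrw] add [tndiz,oucy,zmkq] -> 13 lines: eil dxj epjlq tndiz oucy zmkq ngupe cseb wxq qhx eln uoan kbegf
Hunk 3: at line 9 remove [qhx] add [rnwvt,bzmlu] -> 14 lines: eil dxj epjlq tndiz oucy zmkq ngupe cseb wxq rnwvt bzmlu eln uoan kbegf
Final line count: 14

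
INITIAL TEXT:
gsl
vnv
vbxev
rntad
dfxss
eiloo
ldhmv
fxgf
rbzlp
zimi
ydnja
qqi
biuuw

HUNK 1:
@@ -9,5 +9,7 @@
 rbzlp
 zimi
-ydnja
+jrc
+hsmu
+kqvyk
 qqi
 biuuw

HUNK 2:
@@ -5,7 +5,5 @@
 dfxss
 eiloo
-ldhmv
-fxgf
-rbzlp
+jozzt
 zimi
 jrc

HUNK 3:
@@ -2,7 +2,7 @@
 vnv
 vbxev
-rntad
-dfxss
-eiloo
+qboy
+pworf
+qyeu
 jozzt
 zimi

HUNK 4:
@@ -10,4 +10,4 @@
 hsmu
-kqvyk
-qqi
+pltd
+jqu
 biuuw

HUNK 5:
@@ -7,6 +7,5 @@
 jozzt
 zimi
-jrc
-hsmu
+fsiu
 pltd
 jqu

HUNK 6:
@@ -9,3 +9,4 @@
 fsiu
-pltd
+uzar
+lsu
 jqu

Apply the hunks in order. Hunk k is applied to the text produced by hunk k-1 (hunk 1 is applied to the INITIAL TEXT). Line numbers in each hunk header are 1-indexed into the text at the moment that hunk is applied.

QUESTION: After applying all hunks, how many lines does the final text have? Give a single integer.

Hunk 1: at line 9 remove [ydnja] add [jrc,hsmu,kqvyk] -> 15 lines: gsl vnv vbxev rntad dfxss eiloo ldhmv fxgf rbzlp zimi jrc hsmu kqvyk qqi biuuw
Hunk 2: at line 5 remove [ldhmv,fxgf,rbzlp] add [jozzt] -> 13 lines: gsl vnv vbxev rntad dfxss eiloo jozzt zimi jrc hsmu kqvyk qqi biuuw
Hunk 3: at line 2 remove [rntad,dfxss,eiloo] add [qboy,pworf,qyeu] -> 13 lines: gsl vnv vbxev qboy pworf qyeu jozzt zimi jrc hsmu kqvyk qqi biuuw
Hunk 4: at line 10 remove [kqvyk,qqi] add [pltd,jqu] -> 13 lines: gsl vnv vbxev qboy pworf qyeu jozzt zimi jrc hsmu pltd jqu biuuw
Hunk 5: at line 7 remove [jrc,hsmu] add [fsiu] -> 12 lines: gsl vnv vbxev qboy pworf qyeu jozzt zimi fsiu pltd jqu biuuw
Hunk 6: at line 9 remove [pltd] add [uzar,lsu] -> 13 lines: gsl vnv vbxev qboy pworf qyeu jozzt zimi fsiu uzar lsu jqu biuuw
Final line count: 13

Answer: 13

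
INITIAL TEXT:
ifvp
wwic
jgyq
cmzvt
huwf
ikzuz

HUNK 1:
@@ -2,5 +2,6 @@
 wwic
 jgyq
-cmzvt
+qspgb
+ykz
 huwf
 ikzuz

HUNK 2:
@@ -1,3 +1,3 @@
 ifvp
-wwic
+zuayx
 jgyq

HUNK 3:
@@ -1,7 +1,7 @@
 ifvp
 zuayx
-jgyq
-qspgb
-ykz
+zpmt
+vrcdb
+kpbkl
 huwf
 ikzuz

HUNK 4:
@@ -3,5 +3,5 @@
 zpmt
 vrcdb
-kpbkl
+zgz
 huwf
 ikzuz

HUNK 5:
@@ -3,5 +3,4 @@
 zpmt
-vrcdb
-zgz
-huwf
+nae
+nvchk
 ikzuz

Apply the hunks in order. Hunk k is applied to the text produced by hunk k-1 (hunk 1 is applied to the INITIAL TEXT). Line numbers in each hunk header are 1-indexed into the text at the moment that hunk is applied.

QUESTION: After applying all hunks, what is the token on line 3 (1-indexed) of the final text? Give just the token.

Hunk 1: at line 2 remove [cmzvt] add [qspgb,ykz] -> 7 lines: ifvp wwic jgyq qspgb ykz huwf ikzuz
Hunk 2: at line 1 remove [wwic] add [zuayx] -> 7 lines: ifvp zuayx jgyq qspgb ykz huwf ikzuz
Hunk 3: at line 1 remove [jgyq,qspgb,ykz] add [zpmt,vrcdb,kpbkl] -> 7 lines: ifvp zuayx zpmt vrcdb kpbkl huwf ikzuz
Hunk 4: at line 3 remove [kpbkl] add [zgz] -> 7 lines: ifvp zuayx zpmt vrcdb zgz huwf ikzuz
Hunk 5: at line 3 remove [vrcdb,zgz,huwf] add [nae,nvchk] -> 6 lines: ifvp zuayx zpmt nae nvchk ikzuz
Final line 3: zpmt

Answer: zpmt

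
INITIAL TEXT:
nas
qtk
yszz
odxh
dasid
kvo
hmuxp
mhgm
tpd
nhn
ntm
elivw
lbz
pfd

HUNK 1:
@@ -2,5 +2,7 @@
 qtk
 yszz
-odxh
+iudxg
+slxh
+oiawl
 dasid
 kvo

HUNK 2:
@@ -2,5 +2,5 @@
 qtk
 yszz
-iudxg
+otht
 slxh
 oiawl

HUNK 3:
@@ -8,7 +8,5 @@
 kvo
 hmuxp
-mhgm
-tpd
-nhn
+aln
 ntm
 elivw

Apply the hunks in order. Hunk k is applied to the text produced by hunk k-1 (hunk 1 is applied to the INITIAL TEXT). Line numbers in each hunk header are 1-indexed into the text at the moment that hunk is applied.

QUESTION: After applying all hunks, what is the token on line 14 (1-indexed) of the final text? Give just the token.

Hunk 1: at line 2 remove [odxh] add [iudxg,slxh,oiawl] -> 16 lines: nas qtk yszz iudxg slxh oiawl dasid kvo hmuxp mhgm tpd nhn ntm elivw lbz pfd
Hunk 2: at line 2 remove [iudxg] add [otht] -> 16 lines: nas qtk yszz otht slxh oiawl dasid kvo hmuxp mhgm tpd nhn ntm elivw lbz pfd
Hunk 3: at line 8 remove [mhgm,tpd,nhn] add [aln] -> 14 lines: nas qtk yszz otht slxh oiawl dasid kvo hmuxp aln ntm elivw lbz pfd
Final line 14: pfd

Answer: pfd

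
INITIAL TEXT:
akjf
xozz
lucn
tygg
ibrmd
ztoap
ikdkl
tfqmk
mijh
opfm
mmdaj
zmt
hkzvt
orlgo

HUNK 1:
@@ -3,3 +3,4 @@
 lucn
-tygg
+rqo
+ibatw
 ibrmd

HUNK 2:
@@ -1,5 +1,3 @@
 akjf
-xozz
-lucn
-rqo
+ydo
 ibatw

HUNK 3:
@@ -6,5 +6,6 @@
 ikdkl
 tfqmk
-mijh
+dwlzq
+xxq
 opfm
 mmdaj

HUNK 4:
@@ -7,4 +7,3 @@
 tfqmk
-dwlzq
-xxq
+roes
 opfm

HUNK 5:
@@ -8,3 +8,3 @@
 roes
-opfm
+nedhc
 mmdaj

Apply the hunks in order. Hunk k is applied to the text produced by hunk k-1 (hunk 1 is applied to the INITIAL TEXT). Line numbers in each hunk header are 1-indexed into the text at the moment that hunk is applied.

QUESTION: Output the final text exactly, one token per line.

Hunk 1: at line 3 remove [tygg] add [rqo,ibatw] -> 15 lines: akjf xozz lucn rqo ibatw ibrmd ztoap ikdkl tfqmk mijh opfm mmdaj zmt hkzvt orlgo
Hunk 2: at line 1 remove [xozz,lucn,rqo] add [ydo] -> 13 lines: akjf ydo ibatw ibrmd ztoap ikdkl tfqmk mijh opfm mmdaj zmt hkzvt orlgo
Hunk 3: at line 6 remove [mijh] add [dwlzq,xxq] -> 14 lines: akjf ydo ibatw ibrmd ztoap ikdkl tfqmk dwlzq xxq opfm mmdaj zmt hkzvt orlgo
Hunk 4: at line 7 remove [dwlzq,xxq] add [roes] -> 13 lines: akjf ydo ibatw ibrmd ztoap ikdkl tfqmk roes opfm mmdaj zmt hkzvt orlgo
Hunk 5: at line 8 remove [opfm] add [nedhc] -> 13 lines: akjf ydo ibatw ibrmd ztoap ikdkl tfqmk roes nedhc mmdaj zmt hkzvt orlgo

Answer: akjf
ydo
ibatw
ibrmd
ztoap
ikdkl
tfqmk
roes
nedhc
mmdaj
zmt
hkzvt
orlgo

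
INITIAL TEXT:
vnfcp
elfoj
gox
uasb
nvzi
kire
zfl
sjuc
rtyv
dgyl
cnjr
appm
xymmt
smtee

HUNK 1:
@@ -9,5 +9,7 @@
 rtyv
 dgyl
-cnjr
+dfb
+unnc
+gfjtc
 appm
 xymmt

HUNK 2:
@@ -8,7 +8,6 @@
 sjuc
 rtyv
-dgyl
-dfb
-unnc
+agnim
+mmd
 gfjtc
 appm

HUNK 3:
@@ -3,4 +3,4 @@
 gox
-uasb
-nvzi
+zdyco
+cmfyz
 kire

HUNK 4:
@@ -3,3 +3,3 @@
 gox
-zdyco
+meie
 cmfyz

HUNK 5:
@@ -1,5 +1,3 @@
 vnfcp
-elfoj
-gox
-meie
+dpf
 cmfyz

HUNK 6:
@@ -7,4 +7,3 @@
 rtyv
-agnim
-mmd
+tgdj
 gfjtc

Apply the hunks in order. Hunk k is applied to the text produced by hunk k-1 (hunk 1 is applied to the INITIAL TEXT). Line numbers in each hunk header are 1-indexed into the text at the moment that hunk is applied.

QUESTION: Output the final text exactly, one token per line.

Answer: vnfcp
dpf
cmfyz
kire
zfl
sjuc
rtyv
tgdj
gfjtc
appm
xymmt
smtee

Derivation:
Hunk 1: at line 9 remove [cnjr] add [dfb,unnc,gfjtc] -> 16 lines: vnfcp elfoj gox uasb nvzi kire zfl sjuc rtyv dgyl dfb unnc gfjtc appm xymmt smtee
Hunk 2: at line 8 remove [dgyl,dfb,unnc] add [agnim,mmd] -> 15 lines: vnfcp elfoj gox uasb nvzi kire zfl sjuc rtyv agnim mmd gfjtc appm xymmt smtee
Hunk 3: at line 3 remove [uasb,nvzi] add [zdyco,cmfyz] -> 15 lines: vnfcp elfoj gox zdyco cmfyz kire zfl sjuc rtyv agnim mmd gfjtc appm xymmt smtee
Hunk 4: at line 3 remove [zdyco] add [meie] -> 15 lines: vnfcp elfoj gox meie cmfyz kire zfl sjuc rtyv agnim mmd gfjtc appm xymmt smtee
Hunk 5: at line 1 remove [elfoj,gox,meie] add [dpf] -> 13 lines: vnfcp dpf cmfyz kire zfl sjuc rtyv agnim mmd gfjtc appm xymmt smtee
Hunk 6: at line 7 remove [agnim,mmd] add [tgdj] -> 12 lines: vnfcp dpf cmfyz kire zfl sjuc rtyv tgdj gfjtc appm xymmt smtee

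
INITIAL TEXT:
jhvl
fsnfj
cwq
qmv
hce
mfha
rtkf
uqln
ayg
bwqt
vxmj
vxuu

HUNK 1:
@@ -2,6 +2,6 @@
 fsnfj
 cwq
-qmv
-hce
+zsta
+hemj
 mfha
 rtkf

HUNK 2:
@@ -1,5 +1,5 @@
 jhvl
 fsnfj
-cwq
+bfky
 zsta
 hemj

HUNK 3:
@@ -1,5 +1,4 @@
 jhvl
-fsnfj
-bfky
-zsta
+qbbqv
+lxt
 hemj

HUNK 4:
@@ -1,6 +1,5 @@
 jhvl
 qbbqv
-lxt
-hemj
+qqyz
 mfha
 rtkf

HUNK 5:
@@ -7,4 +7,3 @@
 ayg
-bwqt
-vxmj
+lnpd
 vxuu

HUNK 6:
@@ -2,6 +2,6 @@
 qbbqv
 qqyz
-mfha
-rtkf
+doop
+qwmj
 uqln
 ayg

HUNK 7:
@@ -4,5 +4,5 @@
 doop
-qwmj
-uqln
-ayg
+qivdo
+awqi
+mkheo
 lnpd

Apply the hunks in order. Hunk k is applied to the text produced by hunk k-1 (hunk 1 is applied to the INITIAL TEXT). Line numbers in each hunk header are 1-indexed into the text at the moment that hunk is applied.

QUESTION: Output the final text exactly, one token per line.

Hunk 1: at line 2 remove [qmv,hce] add [zsta,hemj] -> 12 lines: jhvl fsnfj cwq zsta hemj mfha rtkf uqln ayg bwqt vxmj vxuu
Hunk 2: at line 1 remove [cwq] add [bfky] -> 12 lines: jhvl fsnfj bfky zsta hemj mfha rtkf uqln ayg bwqt vxmj vxuu
Hunk 3: at line 1 remove [fsnfj,bfky,zsta] add [qbbqv,lxt] -> 11 lines: jhvl qbbqv lxt hemj mfha rtkf uqln ayg bwqt vxmj vxuu
Hunk 4: at line 1 remove [lxt,hemj] add [qqyz] -> 10 lines: jhvl qbbqv qqyz mfha rtkf uqln ayg bwqt vxmj vxuu
Hunk 5: at line 7 remove [bwqt,vxmj] add [lnpd] -> 9 lines: jhvl qbbqv qqyz mfha rtkf uqln ayg lnpd vxuu
Hunk 6: at line 2 remove [mfha,rtkf] add [doop,qwmj] -> 9 lines: jhvl qbbqv qqyz doop qwmj uqln ayg lnpd vxuu
Hunk 7: at line 4 remove [qwmj,uqln,ayg] add [qivdo,awqi,mkheo] -> 9 lines: jhvl qbbqv qqyz doop qivdo awqi mkheo lnpd vxuu

Answer: jhvl
qbbqv
qqyz
doop
qivdo
awqi
mkheo
lnpd
vxuu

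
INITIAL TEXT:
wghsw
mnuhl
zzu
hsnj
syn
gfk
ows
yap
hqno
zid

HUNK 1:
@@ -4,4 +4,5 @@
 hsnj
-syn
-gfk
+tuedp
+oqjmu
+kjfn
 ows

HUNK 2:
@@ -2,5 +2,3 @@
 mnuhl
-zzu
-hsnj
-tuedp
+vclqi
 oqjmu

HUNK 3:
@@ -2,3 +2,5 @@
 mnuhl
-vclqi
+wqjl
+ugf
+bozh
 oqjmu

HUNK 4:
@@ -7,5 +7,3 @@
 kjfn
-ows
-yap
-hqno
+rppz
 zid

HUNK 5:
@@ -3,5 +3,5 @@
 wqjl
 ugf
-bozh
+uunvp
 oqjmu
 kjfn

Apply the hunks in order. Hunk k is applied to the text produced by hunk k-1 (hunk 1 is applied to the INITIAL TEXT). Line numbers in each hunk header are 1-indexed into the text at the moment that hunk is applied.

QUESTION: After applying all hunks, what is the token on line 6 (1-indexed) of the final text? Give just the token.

Answer: oqjmu

Derivation:
Hunk 1: at line 4 remove [syn,gfk] add [tuedp,oqjmu,kjfn] -> 11 lines: wghsw mnuhl zzu hsnj tuedp oqjmu kjfn ows yap hqno zid
Hunk 2: at line 2 remove [zzu,hsnj,tuedp] add [vclqi] -> 9 lines: wghsw mnuhl vclqi oqjmu kjfn ows yap hqno zid
Hunk 3: at line 2 remove [vclqi] add [wqjl,ugf,bozh] -> 11 lines: wghsw mnuhl wqjl ugf bozh oqjmu kjfn ows yap hqno zid
Hunk 4: at line 7 remove [ows,yap,hqno] add [rppz] -> 9 lines: wghsw mnuhl wqjl ugf bozh oqjmu kjfn rppz zid
Hunk 5: at line 3 remove [bozh] add [uunvp] -> 9 lines: wghsw mnuhl wqjl ugf uunvp oqjmu kjfn rppz zid
Final line 6: oqjmu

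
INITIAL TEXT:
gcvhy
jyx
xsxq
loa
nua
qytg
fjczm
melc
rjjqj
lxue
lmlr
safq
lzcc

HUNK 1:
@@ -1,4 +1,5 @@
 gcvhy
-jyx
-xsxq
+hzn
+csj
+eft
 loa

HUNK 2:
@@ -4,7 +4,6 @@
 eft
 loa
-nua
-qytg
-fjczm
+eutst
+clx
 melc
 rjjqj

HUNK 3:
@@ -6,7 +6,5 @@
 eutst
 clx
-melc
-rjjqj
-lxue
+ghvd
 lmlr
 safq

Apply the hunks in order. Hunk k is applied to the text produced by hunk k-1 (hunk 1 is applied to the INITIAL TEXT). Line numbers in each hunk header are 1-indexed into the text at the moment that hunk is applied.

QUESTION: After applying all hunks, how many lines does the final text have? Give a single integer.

Hunk 1: at line 1 remove [jyx,xsxq] add [hzn,csj,eft] -> 14 lines: gcvhy hzn csj eft loa nua qytg fjczm melc rjjqj lxue lmlr safq lzcc
Hunk 2: at line 4 remove [nua,qytg,fjczm] add [eutst,clx] -> 13 lines: gcvhy hzn csj eft loa eutst clx melc rjjqj lxue lmlr safq lzcc
Hunk 3: at line 6 remove [melc,rjjqj,lxue] add [ghvd] -> 11 lines: gcvhy hzn csj eft loa eutst clx ghvd lmlr safq lzcc
Final line count: 11

Answer: 11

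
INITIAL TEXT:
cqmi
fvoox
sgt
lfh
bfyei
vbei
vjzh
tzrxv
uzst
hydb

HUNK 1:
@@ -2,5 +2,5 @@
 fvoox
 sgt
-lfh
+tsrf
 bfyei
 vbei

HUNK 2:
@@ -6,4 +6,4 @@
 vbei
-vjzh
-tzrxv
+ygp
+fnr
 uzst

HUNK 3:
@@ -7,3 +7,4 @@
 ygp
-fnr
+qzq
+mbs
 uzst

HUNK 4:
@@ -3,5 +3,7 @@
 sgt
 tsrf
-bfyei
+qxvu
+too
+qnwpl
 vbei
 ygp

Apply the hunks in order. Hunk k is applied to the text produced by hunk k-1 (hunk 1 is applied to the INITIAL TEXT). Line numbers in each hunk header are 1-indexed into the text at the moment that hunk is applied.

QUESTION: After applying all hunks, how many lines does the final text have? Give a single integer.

Hunk 1: at line 2 remove [lfh] add [tsrf] -> 10 lines: cqmi fvoox sgt tsrf bfyei vbei vjzh tzrxv uzst hydb
Hunk 2: at line 6 remove [vjzh,tzrxv] add [ygp,fnr] -> 10 lines: cqmi fvoox sgt tsrf bfyei vbei ygp fnr uzst hydb
Hunk 3: at line 7 remove [fnr] add [qzq,mbs] -> 11 lines: cqmi fvoox sgt tsrf bfyei vbei ygp qzq mbs uzst hydb
Hunk 4: at line 3 remove [bfyei] add [qxvu,too,qnwpl] -> 13 lines: cqmi fvoox sgt tsrf qxvu too qnwpl vbei ygp qzq mbs uzst hydb
Final line count: 13

Answer: 13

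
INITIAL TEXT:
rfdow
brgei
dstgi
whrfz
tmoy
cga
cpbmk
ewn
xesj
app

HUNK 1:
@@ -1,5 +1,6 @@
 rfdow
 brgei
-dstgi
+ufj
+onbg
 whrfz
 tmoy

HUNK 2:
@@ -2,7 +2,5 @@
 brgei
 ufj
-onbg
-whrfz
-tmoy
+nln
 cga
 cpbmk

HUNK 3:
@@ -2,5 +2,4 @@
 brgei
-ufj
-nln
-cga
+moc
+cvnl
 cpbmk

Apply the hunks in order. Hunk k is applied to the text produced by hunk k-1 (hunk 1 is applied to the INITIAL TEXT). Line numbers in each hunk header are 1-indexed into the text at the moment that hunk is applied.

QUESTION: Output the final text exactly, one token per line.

Answer: rfdow
brgei
moc
cvnl
cpbmk
ewn
xesj
app

Derivation:
Hunk 1: at line 1 remove [dstgi] add [ufj,onbg] -> 11 lines: rfdow brgei ufj onbg whrfz tmoy cga cpbmk ewn xesj app
Hunk 2: at line 2 remove [onbg,whrfz,tmoy] add [nln] -> 9 lines: rfdow brgei ufj nln cga cpbmk ewn xesj app
Hunk 3: at line 2 remove [ufj,nln,cga] add [moc,cvnl] -> 8 lines: rfdow brgei moc cvnl cpbmk ewn xesj app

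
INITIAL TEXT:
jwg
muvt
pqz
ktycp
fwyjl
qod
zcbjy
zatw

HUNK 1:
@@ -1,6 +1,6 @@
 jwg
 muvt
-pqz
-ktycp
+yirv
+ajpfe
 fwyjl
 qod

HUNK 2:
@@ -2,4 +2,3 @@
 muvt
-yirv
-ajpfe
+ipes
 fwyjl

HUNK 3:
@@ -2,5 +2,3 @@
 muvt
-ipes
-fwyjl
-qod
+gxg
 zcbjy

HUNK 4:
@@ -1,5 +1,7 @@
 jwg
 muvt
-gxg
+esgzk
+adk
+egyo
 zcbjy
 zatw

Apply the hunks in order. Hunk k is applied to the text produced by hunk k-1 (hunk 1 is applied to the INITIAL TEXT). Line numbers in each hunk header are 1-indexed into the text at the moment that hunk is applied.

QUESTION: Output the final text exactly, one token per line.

Hunk 1: at line 1 remove [pqz,ktycp] add [yirv,ajpfe] -> 8 lines: jwg muvt yirv ajpfe fwyjl qod zcbjy zatw
Hunk 2: at line 2 remove [yirv,ajpfe] add [ipes] -> 7 lines: jwg muvt ipes fwyjl qod zcbjy zatw
Hunk 3: at line 2 remove [ipes,fwyjl,qod] add [gxg] -> 5 lines: jwg muvt gxg zcbjy zatw
Hunk 4: at line 1 remove [gxg] add [esgzk,adk,egyo] -> 7 lines: jwg muvt esgzk adk egyo zcbjy zatw

Answer: jwg
muvt
esgzk
adk
egyo
zcbjy
zatw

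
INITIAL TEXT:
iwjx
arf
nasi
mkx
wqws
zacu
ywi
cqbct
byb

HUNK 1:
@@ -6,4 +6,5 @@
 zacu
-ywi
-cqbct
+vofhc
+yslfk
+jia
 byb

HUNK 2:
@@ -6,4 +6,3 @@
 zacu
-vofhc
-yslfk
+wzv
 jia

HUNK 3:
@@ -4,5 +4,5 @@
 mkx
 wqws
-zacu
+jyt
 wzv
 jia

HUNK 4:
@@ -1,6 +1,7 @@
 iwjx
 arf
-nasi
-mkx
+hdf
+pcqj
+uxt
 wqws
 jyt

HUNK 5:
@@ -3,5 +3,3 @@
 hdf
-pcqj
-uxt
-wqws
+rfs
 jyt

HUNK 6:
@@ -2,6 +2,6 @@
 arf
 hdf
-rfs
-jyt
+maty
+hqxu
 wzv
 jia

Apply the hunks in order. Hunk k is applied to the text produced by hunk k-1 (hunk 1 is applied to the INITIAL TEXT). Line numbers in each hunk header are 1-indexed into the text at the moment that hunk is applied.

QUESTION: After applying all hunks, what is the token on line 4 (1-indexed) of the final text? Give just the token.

Hunk 1: at line 6 remove [ywi,cqbct] add [vofhc,yslfk,jia] -> 10 lines: iwjx arf nasi mkx wqws zacu vofhc yslfk jia byb
Hunk 2: at line 6 remove [vofhc,yslfk] add [wzv] -> 9 lines: iwjx arf nasi mkx wqws zacu wzv jia byb
Hunk 3: at line 4 remove [zacu] add [jyt] -> 9 lines: iwjx arf nasi mkx wqws jyt wzv jia byb
Hunk 4: at line 1 remove [nasi,mkx] add [hdf,pcqj,uxt] -> 10 lines: iwjx arf hdf pcqj uxt wqws jyt wzv jia byb
Hunk 5: at line 3 remove [pcqj,uxt,wqws] add [rfs] -> 8 lines: iwjx arf hdf rfs jyt wzv jia byb
Hunk 6: at line 2 remove [rfs,jyt] add [maty,hqxu] -> 8 lines: iwjx arf hdf maty hqxu wzv jia byb
Final line 4: maty

Answer: maty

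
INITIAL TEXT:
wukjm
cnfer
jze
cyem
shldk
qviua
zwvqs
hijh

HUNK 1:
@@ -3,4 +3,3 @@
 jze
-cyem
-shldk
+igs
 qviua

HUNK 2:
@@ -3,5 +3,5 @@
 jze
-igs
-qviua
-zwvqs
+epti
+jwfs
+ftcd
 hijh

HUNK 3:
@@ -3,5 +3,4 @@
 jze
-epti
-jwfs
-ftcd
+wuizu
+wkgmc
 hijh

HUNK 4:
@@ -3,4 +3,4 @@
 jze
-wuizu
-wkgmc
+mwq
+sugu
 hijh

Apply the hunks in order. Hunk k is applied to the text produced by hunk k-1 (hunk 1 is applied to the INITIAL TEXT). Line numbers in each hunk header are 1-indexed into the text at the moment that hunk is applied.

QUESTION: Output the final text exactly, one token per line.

Answer: wukjm
cnfer
jze
mwq
sugu
hijh

Derivation:
Hunk 1: at line 3 remove [cyem,shldk] add [igs] -> 7 lines: wukjm cnfer jze igs qviua zwvqs hijh
Hunk 2: at line 3 remove [igs,qviua,zwvqs] add [epti,jwfs,ftcd] -> 7 lines: wukjm cnfer jze epti jwfs ftcd hijh
Hunk 3: at line 3 remove [epti,jwfs,ftcd] add [wuizu,wkgmc] -> 6 lines: wukjm cnfer jze wuizu wkgmc hijh
Hunk 4: at line 3 remove [wuizu,wkgmc] add [mwq,sugu] -> 6 lines: wukjm cnfer jze mwq sugu hijh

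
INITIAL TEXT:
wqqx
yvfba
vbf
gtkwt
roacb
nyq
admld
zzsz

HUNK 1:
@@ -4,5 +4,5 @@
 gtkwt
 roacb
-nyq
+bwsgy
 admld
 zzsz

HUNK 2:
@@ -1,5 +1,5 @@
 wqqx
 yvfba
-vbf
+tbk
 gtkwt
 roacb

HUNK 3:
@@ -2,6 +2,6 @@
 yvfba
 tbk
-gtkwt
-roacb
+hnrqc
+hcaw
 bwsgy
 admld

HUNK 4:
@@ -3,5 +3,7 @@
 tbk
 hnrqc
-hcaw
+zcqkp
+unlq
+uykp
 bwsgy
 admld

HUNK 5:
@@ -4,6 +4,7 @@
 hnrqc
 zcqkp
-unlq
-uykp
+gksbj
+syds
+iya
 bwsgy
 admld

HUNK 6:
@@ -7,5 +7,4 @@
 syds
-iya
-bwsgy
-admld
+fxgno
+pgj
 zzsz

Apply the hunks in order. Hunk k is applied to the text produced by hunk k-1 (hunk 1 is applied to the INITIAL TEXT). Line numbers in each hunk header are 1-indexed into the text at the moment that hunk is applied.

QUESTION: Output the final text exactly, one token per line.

Hunk 1: at line 4 remove [nyq] add [bwsgy] -> 8 lines: wqqx yvfba vbf gtkwt roacb bwsgy admld zzsz
Hunk 2: at line 1 remove [vbf] add [tbk] -> 8 lines: wqqx yvfba tbk gtkwt roacb bwsgy admld zzsz
Hunk 3: at line 2 remove [gtkwt,roacb] add [hnrqc,hcaw] -> 8 lines: wqqx yvfba tbk hnrqc hcaw bwsgy admld zzsz
Hunk 4: at line 3 remove [hcaw] add [zcqkp,unlq,uykp] -> 10 lines: wqqx yvfba tbk hnrqc zcqkp unlq uykp bwsgy admld zzsz
Hunk 5: at line 4 remove [unlq,uykp] add [gksbj,syds,iya] -> 11 lines: wqqx yvfba tbk hnrqc zcqkp gksbj syds iya bwsgy admld zzsz
Hunk 6: at line 7 remove [iya,bwsgy,admld] add [fxgno,pgj] -> 10 lines: wqqx yvfba tbk hnrqc zcqkp gksbj syds fxgno pgj zzsz

Answer: wqqx
yvfba
tbk
hnrqc
zcqkp
gksbj
syds
fxgno
pgj
zzsz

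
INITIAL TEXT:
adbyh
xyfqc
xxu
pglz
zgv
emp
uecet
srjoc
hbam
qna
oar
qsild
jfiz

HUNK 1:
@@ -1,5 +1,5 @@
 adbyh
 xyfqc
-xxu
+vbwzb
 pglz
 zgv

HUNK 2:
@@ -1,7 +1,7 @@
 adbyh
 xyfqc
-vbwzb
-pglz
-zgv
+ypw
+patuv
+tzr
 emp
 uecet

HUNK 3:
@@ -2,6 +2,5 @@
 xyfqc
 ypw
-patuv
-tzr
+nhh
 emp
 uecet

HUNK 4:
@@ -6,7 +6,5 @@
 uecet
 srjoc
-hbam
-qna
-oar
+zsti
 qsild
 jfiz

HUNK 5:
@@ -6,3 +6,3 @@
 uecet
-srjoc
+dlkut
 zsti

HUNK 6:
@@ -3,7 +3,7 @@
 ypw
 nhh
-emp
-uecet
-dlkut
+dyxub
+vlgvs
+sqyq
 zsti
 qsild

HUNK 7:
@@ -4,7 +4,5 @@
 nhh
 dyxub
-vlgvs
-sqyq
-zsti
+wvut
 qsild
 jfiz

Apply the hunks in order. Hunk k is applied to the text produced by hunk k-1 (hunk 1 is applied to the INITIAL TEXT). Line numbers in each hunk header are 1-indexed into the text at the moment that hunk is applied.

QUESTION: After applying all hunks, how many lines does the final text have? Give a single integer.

Answer: 8

Derivation:
Hunk 1: at line 1 remove [xxu] add [vbwzb] -> 13 lines: adbyh xyfqc vbwzb pglz zgv emp uecet srjoc hbam qna oar qsild jfiz
Hunk 2: at line 1 remove [vbwzb,pglz,zgv] add [ypw,patuv,tzr] -> 13 lines: adbyh xyfqc ypw patuv tzr emp uecet srjoc hbam qna oar qsild jfiz
Hunk 3: at line 2 remove [patuv,tzr] add [nhh] -> 12 lines: adbyh xyfqc ypw nhh emp uecet srjoc hbam qna oar qsild jfiz
Hunk 4: at line 6 remove [hbam,qna,oar] add [zsti] -> 10 lines: adbyh xyfqc ypw nhh emp uecet srjoc zsti qsild jfiz
Hunk 5: at line 6 remove [srjoc] add [dlkut] -> 10 lines: adbyh xyfqc ypw nhh emp uecet dlkut zsti qsild jfiz
Hunk 6: at line 3 remove [emp,uecet,dlkut] add [dyxub,vlgvs,sqyq] -> 10 lines: adbyh xyfqc ypw nhh dyxub vlgvs sqyq zsti qsild jfiz
Hunk 7: at line 4 remove [vlgvs,sqyq,zsti] add [wvut] -> 8 lines: adbyh xyfqc ypw nhh dyxub wvut qsild jfiz
Final line count: 8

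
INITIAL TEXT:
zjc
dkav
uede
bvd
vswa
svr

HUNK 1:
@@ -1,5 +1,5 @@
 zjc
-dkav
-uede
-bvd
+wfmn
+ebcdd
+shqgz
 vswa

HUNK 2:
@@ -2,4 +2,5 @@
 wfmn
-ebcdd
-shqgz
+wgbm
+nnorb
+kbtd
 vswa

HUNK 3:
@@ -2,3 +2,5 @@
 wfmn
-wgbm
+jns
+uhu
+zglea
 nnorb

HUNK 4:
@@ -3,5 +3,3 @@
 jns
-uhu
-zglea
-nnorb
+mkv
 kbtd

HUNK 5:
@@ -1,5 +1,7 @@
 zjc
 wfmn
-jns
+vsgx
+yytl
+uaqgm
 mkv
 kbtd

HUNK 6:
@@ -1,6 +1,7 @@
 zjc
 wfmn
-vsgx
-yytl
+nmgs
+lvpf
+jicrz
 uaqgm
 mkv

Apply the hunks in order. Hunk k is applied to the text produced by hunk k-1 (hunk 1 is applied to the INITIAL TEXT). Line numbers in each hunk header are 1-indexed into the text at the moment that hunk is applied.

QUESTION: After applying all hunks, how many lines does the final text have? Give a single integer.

Hunk 1: at line 1 remove [dkav,uede,bvd] add [wfmn,ebcdd,shqgz] -> 6 lines: zjc wfmn ebcdd shqgz vswa svr
Hunk 2: at line 2 remove [ebcdd,shqgz] add [wgbm,nnorb,kbtd] -> 7 lines: zjc wfmn wgbm nnorb kbtd vswa svr
Hunk 3: at line 2 remove [wgbm] add [jns,uhu,zglea] -> 9 lines: zjc wfmn jns uhu zglea nnorb kbtd vswa svr
Hunk 4: at line 3 remove [uhu,zglea,nnorb] add [mkv] -> 7 lines: zjc wfmn jns mkv kbtd vswa svr
Hunk 5: at line 1 remove [jns] add [vsgx,yytl,uaqgm] -> 9 lines: zjc wfmn vsgx yytl uaqgm mkv kbtd vswa svr
Hunk 6: at line 1 remove [vsgx,yytl] add [nmgs,lvpf,jicrz] -> 10 lines: zjc wfmn nmgs lvpf jicrz uaqgm mkv kbtd vswa svr
Final line count: 10

Answer: 10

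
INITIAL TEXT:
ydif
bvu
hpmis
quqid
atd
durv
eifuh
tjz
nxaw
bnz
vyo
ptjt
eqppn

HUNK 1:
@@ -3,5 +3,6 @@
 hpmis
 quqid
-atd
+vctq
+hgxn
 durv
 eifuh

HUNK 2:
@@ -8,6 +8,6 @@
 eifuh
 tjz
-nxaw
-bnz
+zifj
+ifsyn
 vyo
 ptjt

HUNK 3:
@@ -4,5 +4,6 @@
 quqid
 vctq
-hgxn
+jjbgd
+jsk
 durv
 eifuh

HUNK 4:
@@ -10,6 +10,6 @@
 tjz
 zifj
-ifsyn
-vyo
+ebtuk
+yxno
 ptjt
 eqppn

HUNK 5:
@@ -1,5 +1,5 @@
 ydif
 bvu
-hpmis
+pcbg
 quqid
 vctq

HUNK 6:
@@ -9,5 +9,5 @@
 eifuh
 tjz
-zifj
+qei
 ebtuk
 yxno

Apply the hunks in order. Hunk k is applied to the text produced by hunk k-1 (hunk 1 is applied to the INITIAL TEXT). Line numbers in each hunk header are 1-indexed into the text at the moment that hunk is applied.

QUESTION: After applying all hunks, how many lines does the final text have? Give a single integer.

Answer: 15

Derivation:
Hunk 1: at line 3 remove [atd] add [vctq,hgxn] -> 14 lines: ydif bvu hpmis quqid vctq hgxn durv eifuh tjz nxaw bnz vyo ptjt eqppn
Hunk 2: at line 8 remove [nxaw,bnz] add [zifj,ifsyn] -> 14 lines: ydif bvu hpmis quqid vctq hgxn durv eifuh tjz zifj ifsyn vyo ptjt eqppn
Hunk 3: at line 4 remove [hgxn] add [jjbgd,jsk] -> 15 lines: ydif bvu hpmis quqid vctq jjbgd jsk durv eifuh tjz zifj ifsyn vyo ptjt eqppn
Hunk 4: at line 10 remove [ifsyn,vyo] add [ebtuk,yxno] -> 15 lines: ydif bvu hpmis quqid vctq jjbgd jsk durv eifuh tjz zifj ebtuk yxno ptjt eqppn
Hunk 5: at line 1 remove [hpmis] add [pcbg] -> 15 lines: ydif bvu pcbg quqid vctq jjbgd jsk durv eifuh tjz zifj ebtuk yxno ptjt eqppn
Hunk 6: at line 9 remove [zifj] add [qei] -> 15 lines: ydif bvu pcbg quqid vctq jjbgd jsk durv eifuh tjz qei ebtuk yxno ptjt eqppn
Final line count: 15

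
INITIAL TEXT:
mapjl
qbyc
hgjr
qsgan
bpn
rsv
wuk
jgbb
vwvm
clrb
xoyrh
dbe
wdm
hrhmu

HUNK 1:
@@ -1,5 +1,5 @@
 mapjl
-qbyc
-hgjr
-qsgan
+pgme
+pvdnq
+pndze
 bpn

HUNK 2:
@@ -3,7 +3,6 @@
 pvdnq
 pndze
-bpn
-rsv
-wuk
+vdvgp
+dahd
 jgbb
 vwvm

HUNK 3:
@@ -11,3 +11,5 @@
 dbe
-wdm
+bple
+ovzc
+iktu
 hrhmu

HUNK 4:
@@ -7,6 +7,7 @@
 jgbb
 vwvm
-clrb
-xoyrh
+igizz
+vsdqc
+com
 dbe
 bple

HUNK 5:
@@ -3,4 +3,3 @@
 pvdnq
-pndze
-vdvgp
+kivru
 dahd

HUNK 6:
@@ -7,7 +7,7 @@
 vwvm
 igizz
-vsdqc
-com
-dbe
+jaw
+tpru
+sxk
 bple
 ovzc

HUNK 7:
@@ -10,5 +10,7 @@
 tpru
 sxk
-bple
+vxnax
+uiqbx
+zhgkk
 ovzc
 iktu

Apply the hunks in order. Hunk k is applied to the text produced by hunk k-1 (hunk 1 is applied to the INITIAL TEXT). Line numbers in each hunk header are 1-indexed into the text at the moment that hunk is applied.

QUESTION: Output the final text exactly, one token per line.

Answer: mapjl
pgme
pvdnq
kivru
dahd
jgbb
vwvm
igizz
jaw
tpru
sxk
vxnax
uiqbx
zhgkk
ovzc
iktu
hrhmu

Derivation:
Hunk 1: at line 1 remove [qbyc,hgjr,qsgan] add [pgme,pvdnq,pndze] -> 14 lines: mapjl pgme pvdnq pndze bpn rsv wuk jgbb vwvm clrb xoyrh dbe wdm hrhmu
Hunk 2: at line 3 remove [bpn,rsv,wuk] add [vdvgp,dahd] -> 13 lines: mapjl pgme pvdnq pndze vdvgp dahd jgbb vwvm clrb xoyrh dbe wdm hrhmu
Hunk 3: at line 11 remove [wdm] add [bple,ovzc,iktu] -> 15 lines: mapjl pgme pvdnq pndze vdvgp dahd jgbb vwvm clrb xoyrh dbe bple ovzc iktu hrhmu
Hunk 4: at line 7 remove [clrb,xoyrh] add [igizz,vsdqc,com] -> 16 lines: mapjl pgme pvdnq pndze vdvgp dahd jgbb vwvm igizz vsdqc com dbe bple ovzc iktu hrhmu
Hunk 5: at line 3 remove [pndze,vdvgp] add [kivru] -> 15 lines: mapjl pgme pvdnq kivru dahd jgbb vwvm igizz vsdqc com dbe bple ovzc iktu hrhmu
Hunk 6: at line 7 remove [vsdqc,com,dbe] add [jaw,tpru,sxk] -> 15 lines: mapjl pgme pvdnq kivru dahd jgbb vwvm igizz jaw tpru sxk bple ovzc iktu hrhmu
Hunk 7: at line 10 remove [bple] add [vxnax,uiqbx,zhgkk] -> 17 lines: mapjl pgme pvdnq kivru dahd jgbb vwvm igizz jaw tpru sxk vxnax uiqbx zhgkk ovzc iktu hrhmu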